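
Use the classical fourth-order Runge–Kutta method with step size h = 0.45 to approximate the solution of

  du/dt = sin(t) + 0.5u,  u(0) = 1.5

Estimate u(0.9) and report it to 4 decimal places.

RK4: k1 = f(t_n, u_n); k2 = f(t_n + h/2, u_n + (h/2)·k1); k3 = f(t_n + h/2, u_n + (h/2)·k2); k4 = f(t_n + h, u_n + h·k3); u_{n+1} = u_n + (h/6)·(k1 + 2k2 + 2k3 + k4).
t=0.000000, u=1.500000:
  k1 = f(0.000000, 1.500000) = 0.750000
  k2 = f(0.225000, 1.668750) = 1.057481
  k3 = f(0.225000, 1.737933) = 1.092073
  k4 = f(0.450000, 1.991433) = 1.430682
  u ← 1.500000 + (0.45/6)·(k1 + 2k2 + 2k3 + k4) = 1.985984
t=0.450000, u=1.985984:
  k1 = f(0.450000, 1.985984) = 1.427958
  k2 = f(0.675000, 2.307275) = 1.778535
  k3 = f(0.675000, 2.386155) = 1.817975
  k4 = f(0.900000, 2.804073) = 2.185363
  u ← 1.985984 + (0.45/6)·(k1 + 2k2 + 2k3 + k4) = 2.796460
u(0.9) ≈ 2.7965

2.7965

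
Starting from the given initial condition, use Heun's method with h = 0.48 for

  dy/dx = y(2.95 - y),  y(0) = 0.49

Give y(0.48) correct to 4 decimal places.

1.2618

Heun: k1 = f(x_n, y_n); k2 = f(x_n + h, y_n + h·k1); y_{n+1} = y_n + (h/2)·(k1 + k2).
x=0.000000, y=0.490000:
  k1 = f(0.000000, 0.490000) = 1.205400
  k2 = f(0.480000, 1.068592) = 2.010458
  y ← 0.490000 + (0.48/2)·(1.205400 + 2.010458) = 1.261806
y(0.48) ≈ 1.2618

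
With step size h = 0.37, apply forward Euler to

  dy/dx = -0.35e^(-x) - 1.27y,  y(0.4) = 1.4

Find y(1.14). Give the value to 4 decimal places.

Euler: y_{n+1} = y_n + h·f(x_n, y_n).
x=0.400000, y=1.400000: f=-2.012612 → y ← 1.400000 + 0.37·(-2.012612) = 0.655334
x=0.770000, y=0.655334: f=-0.994328 → y ← 0.655334 + 0.37·(-0.994328) = 0.287432
y(1.14) ≈ 0.2874

0.2874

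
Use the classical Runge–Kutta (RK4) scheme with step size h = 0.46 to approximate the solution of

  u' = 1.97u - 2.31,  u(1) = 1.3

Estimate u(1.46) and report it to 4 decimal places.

1.4872

RK4: k1 = f(t_n, u_n); k2 = f(t_n + h/2, u_n + (h/2)·k1); k3 = f(t_n + h/2, u_n + (h/2)·k2); k4 = f(t_n + h, u_n + h·k3); u_{n+1} = u_n + (h/6)·(k1 + 2k2 + 2k3 + k4).
t=1.000000, u=1.300000:
  k1 = f(1.000000, 1.300000) = 0.251000
  k2 = f(1.230000, 1.357730) = 0.364728
  k3 = f(1.230000, 1.383887) = 0.416258
  k4 = f(1.460000, 1.491479) = 0.628213
  u ← 1.300000 + (0.46/6)·(k1 + 2k2 + 2k3 + k4) = 1.487158
u(1.46) ≈ 1.4872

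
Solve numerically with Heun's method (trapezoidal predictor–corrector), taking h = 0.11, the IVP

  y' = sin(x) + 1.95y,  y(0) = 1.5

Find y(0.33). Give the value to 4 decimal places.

Heun: k1 = f(x_n, y_n); k2 = f(x_n + h, y_n + h·k1); y_{n+1} = y_n + (h/2)·(k1 + k2).
x=0.000000, y=1.500000:
  k1 = f(0.000000, 1.500000) = 2.925000
  k2 = f(0.110000, 1.821750) = 3.662191
  y ← 1.500000 + (0.11/2)·(2.925000 + 3.662191) = 1.862295
x=0.110000, y=1.862295:
  k1 = f(0.110000, 1.862295) = 3.741255
  k2 = f(0.220000, 2.273833) = 4.652205
  y ← 1.862295 + (0.11/2)·(3.741255 + 4.652205) = 2.323936
x=0.220000, y=2.323936:
  k1 = f(0.220000, 2.323936) = 4.749904
  k2 = f(0.330000, 2.846425) = 5.874572
  y ← 2.323936 + (0.11/2)·(4.749904 + 5.874572) = 2.908282
y(0.33) ≈ 2.9083

2.9083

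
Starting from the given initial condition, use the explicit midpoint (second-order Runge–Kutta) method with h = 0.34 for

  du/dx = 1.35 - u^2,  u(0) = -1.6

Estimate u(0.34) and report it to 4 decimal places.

-2.2496

Midpoint: k1 = f(x_n, u_n); k2 = f(x_n + h/2, u_n + (h/2)·k1); u_{n+1} = u_n + h·k2.
x=0.000000, u=-1.600000:
  k1 = f(0.000000, -1.600000) = -1.210000
  k2 = f(0.170000, -1.805700) = -1.910552
  u ← -1.600000 + 0.34·(-1.910552) = -2.249588
u(0.34) ≈ -2.2496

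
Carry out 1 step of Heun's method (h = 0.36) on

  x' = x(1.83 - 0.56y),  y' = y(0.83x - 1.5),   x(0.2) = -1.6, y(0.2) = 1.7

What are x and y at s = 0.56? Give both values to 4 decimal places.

-2.5530, 0.8526

Heun on (x,y): k1 = f(s_n, state_n); k2 = f(s_n + h, state_n + h·k1); state_{n+1} = state_n + (h/2)·(k1 + k2).
0.200000: (-1.600000, 1.700000)
  k1 = (-1.404800, -4.807600)
  predictor → (-2.105728, -0.030736)
  k2 = (-3.889726, 0.099823)
  → (-2.553015, 0.852600)
(x(0.56), y(0.56)) ≈ (-2.5530, 0.8526)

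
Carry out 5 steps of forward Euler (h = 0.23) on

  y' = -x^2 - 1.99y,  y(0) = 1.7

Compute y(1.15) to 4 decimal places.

Euler: y_{n+1} = y_n + h·f(x_n, y_n).
x=0.000000, y=1.700000: f=-3.383000 → y ← 1.700000 + 0.23·(-3.383000) = 0.921910
x=0.230000, y=0.921910: f=-1.887501 → y ← 0.921910 + 0.23·(-1.887501) = 0.487785
x=0.460000, y=0.487785: f=-1.182292 → y ← 0.487785 + 0.23·(-1.182292) = 0.215858
x=0.690000, y=0.215858: f=-0.905657 → y ← 0.215858 + 0.23·(-0.905657) = 0.007557
x=0.920000, y=0.007557: f=-0.861438 → y ← 0.007557 + 0.23·(-0.861438) = -0.190574
y(1.15) ≈ -0.1906

-0.1906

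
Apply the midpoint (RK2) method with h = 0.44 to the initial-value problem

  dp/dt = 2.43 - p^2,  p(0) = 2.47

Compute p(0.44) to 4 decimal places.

2.3232

Midpoint: k1 = f(t_n, p_n); k2 = f(t_n + h/2, p_n + (h/2)·k1); p_{n+1} = p_n + h·k2.
t=0.000000, p=2.470000:
  k1 = f(0.000000, 2.470000) = -3.670900
  k2 = f(0.220000, 1.662402) = -0.333580
  p ← 2.470000 + 0.44·(-0.333580) = 2.323225
p(0.44) ≈ 2.3232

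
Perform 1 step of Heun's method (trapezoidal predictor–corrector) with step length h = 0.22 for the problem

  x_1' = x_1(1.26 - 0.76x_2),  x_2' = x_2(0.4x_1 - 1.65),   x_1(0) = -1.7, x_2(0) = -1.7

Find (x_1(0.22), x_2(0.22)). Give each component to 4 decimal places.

Heun on (x_1,x_2): k1 = f(s_n, state_n); k2 = f(s_n + h, state_n + h·k1); state_{n+1} = state_n + (h/2)·(k1 + k2).
0.000000: (-1.700000, -1.700000)
  k1 = (-4.338400, 3.961000)
  predictor → (-2.654448, -0.828580)
  k2 = (-5.016166, 2.246926)
  → (-2.729002, -1.017128)
(x_1(0.22), x_2(0.22)) ≈ (-2.7290, -1.0171)

-2.7290, -1.0171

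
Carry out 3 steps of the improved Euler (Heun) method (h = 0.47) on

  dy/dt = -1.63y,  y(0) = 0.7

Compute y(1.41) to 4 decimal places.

0.1027

Heun: k1 = f(t_n, y_n); k2 = f(t_n + h, y_n + h·k1); y_{n+1} = y_n + (h/2)·(k1 + k2).
t=0.000000, y=0.700000:
  k1 = f(0.000000, 0.700000) = -1.141000
  k2 = f(0.470000, 0.163730) = -0.266880
  y ← 0.700000 + (0.47/2)·(-1.141000 + (-0.266880)) = 0.369148
t=0.470000, y=0.369148:
  k1 = f(0.470000, 0.369148) = -0.601712
  k2 = f(0.940000, 0.086344) = -0.140740
  y ← 0.369148 + (0.47/2)·(-0.601712 + (-0.140740)) = 0.194672
t=0.940000, y=0.194672:
  k1 = f(0.940000, 0.194672) = -0.317315
  k2 = f(1.410000, 0.045534) = -0.074220
  y ← 0.194672 + (0.47/2)·(-0.317315 + (-0.074220)) = 0.102661
y(1.41) ≈ 0.1027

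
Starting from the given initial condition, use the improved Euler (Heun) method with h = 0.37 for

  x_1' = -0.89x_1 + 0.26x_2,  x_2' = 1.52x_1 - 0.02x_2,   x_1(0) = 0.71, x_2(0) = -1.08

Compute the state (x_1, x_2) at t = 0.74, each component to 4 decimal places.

Heun on (x_1,x_2): k1 = f(t_n, state_n); k2 = f(t_n + h, state_n + h·k1); state_{n+1} = state_n + (h/2)·(k1 + k2).
0.000000: (0.710000, -1.080000)
  k1 = (-0.912700, 1.100800)
  predictor → (0.372301, -0.672704)
  k2 = (-0.506251, 0.579352)
  → (0.447494, -0.769172)
0.370000: (0.447494, -0.769172)
  k1 = (-0.598254, 0.695574)
  predictor → (0.226140, -0.511809)
  k2 = (-0.334335, 0.353969)
  → (0.274965, -0.575006)
(x_1(0.74), x_2(0.74)) ≈ (0.2750, -0.5750)

0.2750, -0.5750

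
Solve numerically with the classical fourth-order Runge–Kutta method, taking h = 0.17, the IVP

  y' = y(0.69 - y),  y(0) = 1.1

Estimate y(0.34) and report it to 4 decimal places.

0.9784

RK4: k1 = f(t_n, y_n); k2 = f(t_n + h/2, y_n + (h/2)·k1); k3 = f(t_n + h/2, y_n + (h/2)·k2); k4 = f(t_n + h, y_n + h·k3); y_{n+1} = y_n + (h/6)·(k1 + 2k2 + 2k3 + k4).
t=0.000000, y=1.100000:
  k1 = f(0.000000, 1.100000) = -0.451000
  k2 = f(0.085000, 1.061665) = -0.394584
  k3 = f(0.085000, 1.066460) = -0.401480
  k4 = f(0.170000, 1.031748) = -0.352598
  y ← 1.100000 + (0.17/6)·(k1 + 2k2 + 2k3 + k4) = 1.032121
t=0.170000, y=1.032121:
  k1 = f(0.170000, 1.032121) = -0.353110
  k2 = f(0.255000, 1.002107) = -0.312764
  k3 = f(0.255000, 1.005536) = -0.317283
  k4 = f(0.340000, 0.978183) = -0.281896
  y ← 1.032121 + (0.17/6)·(k1 + 2k2 + 2k3 + k4) = 0.978427
y(0.34) ≈ 0.9784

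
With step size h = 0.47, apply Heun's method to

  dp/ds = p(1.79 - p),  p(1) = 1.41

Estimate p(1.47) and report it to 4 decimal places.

Heun: k1 = f(s_n, p_n); k2 = f(s_n + h, p_n + h·k1); p_{n+1} = p_n + (h/2)·(k1 + k2).
s=1.000000, p=1.410000:
  k1 = f(1.000000, 1.410000) = 0.535800
  k2 = f(1.470000, 1.661826) = 0.213003
  p ← 1.410000 + (0.47/2)·(0.535800 + 0.213003) = 1.585969
p(1.47) ≈ 1.5860

1.5860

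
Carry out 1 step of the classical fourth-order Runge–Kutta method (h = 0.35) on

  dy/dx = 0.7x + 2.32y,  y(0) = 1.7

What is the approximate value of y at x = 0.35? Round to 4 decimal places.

3.8802

RK4: k1 = f(x_n, y_n); k2 = f(x_n + h/2, y_n + (h/2)·k1); k3 = f(x_n + h/2, y_n + (h/2)·k2); k4 = f(x_n + h, y_n + h·k3); y_{n+1} = y_n + (h/6)·(k1 + 2k2 + 2k3 + k4).
x=0.000000, y=1.700000:
  k1 = f(0.000000, 1.700000) = 3.944000
  k2 = f(0.175000, 2.390200) = 5.667764
  k3 = f(0.175000, 2.691859) = 6.367612
  k4 = f(0.350000, 3.928664) = 9.359501
  y ← 1.700000 + (0.35/6)·(k1 + 2k2 + 2k3 + k4) = 3.880165
y(0.35) ≈ 3.8802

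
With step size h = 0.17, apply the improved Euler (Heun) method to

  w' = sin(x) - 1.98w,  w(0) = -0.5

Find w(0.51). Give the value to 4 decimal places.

-0.0916

Heun: k1 = f(x_n, w_n); k2 = f(x_n + h, w_n + h·k1); w_{n+1} = w_n + (h/2)·(k1 + k2).
x=0.000000, w=-0.500000:
  k1 = f(0.000000, -0.500000) = 0.990000
  k2 = f(0.170000, -0.331700) = 0.825948
  w ← -0.500000 + (0.17/2)·(0.990000 + 0.825948) = -0.345644
x=0.170000, w=-0.345644:
  k1 = f(0.170000, -0.345644) = 0.853558
  k2 = f(0.340000, -0.200539) = 0.730555
  w ← -0.345644 + (0.17/2)·(0.853558 + 0.730555) = -0.210995
x=0.340000, w=-0.210995:
  k1 = f(0.340000, -0.210995) = 0.751257
  k2 = f(0.510000, -0.083281) = 0.653074
  w ← -0.210995 + (0.17/2)·(0.751257 + 0.653074) = -0.091627
w(0.51) ≈ -0.0916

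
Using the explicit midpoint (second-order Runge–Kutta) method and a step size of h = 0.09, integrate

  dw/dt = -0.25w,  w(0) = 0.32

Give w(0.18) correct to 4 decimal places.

Midpoint: k1 = f(t_n, w_n); k2 = f(t_n + h/2, w_n + (h/2)·k1); w_{n+1} = w_n + h·k2.
t=0.000000, w=0.320000:
  k1 = f(0.000000, 0.320000) = -0.080000
  k2 = f(0.045000, 0.316400) = -0.079100
  w ← 0.320000 + 0.09·(-0.079100) = 0.312881
t=0.090000, w=0.312881:
  k1 = f(0.090000, 0.312881) = -0.078220
  k2 = f(0.135000, 0.309361) = -0.077340
  w ← 0.312881 + 0.09·(-0.077340) = 0.305920
w(0.18) ≈ 0.3059

0.3059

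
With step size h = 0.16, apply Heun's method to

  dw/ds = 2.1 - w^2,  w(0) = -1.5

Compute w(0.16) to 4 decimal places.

-1.5298

Heun: k1 = f(s_n, w_n); k2 = f(s_n + h, w_n + h·k1); w_{n+1} = w_n + (h/2)·(k1 + k2).
s=0.000000, w=-1.500000:
  k1 = f(0.000000, -1.500000) = -0.150000
  k2 = f(0.160000, -1.524000) = -0.222576
  w ← -1.500000 + (0.16/2)·(-0.150000 + (-0.222576)) = -1.529806
w(0.16) ≈ -1.5298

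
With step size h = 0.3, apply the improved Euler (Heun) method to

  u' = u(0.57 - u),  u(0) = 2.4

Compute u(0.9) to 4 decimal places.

1.0873

Heun: k1 = f(x_n, u_n); k2 = f(x_n + h, u_n + h·k1); u_{n+1} = u_n + (h/2)·(k1 + k2).
x=0.000000, u=2.400000:
  k1 = f(0.000000, 2.400000) = -4.392000
  k2 = f(0.300000, 1.082400) = -0.554622
  u ← 2.400000 + (0.3/2)·(-4.392000 + (-0.554622)) = 1.658007
x=0.300000, u=1.658007:
  k1 = f(0.300000, 1.658007) = -1.803922
  k2 = f(0.600000, 1.116830) = -0.610716
  u ← 1.658007 + (0.3/2)·(-1.803922 + (-0.610716)) = 1.295811
x=0.600000, u=1.295811:
  k1 = f(0.600000, 1.295811) = -0.940514
  k2 = f(0.900000, 1.013657) = -0.449716
  u ← 1.295811 + (0.3/2)·(-0.940514 + (-0.449716)) = 1.087277
u(0.9) ≈ 1.0873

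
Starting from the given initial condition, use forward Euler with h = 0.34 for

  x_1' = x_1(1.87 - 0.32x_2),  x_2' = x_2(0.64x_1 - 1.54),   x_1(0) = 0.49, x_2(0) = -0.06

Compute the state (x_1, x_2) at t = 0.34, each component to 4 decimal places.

Euler on (x_1,x_2): x_1_{n+1} = x_1_n + h·x_1', x_2_{n+1} = x_2_n + h·x_2'.
0.000000: (0.490000, -0.060000); f=(0.925708, 0.073584) → (0.804741, -0.034981)
(x_1(0.34), x_2(0.34)) ≈ (0.8047, -0.0350)

0.8047, -0.0350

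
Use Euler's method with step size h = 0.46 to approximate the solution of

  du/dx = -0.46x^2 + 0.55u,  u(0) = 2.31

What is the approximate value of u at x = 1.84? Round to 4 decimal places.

Euler: u_{n+1} = u_n + h·f(x_n, u_n).
x=0.000000, u=2.310000: f=1.270500 → u ← 2.310000 + 0.46·1.270500 = 2.894430
x=0.460000, u=2.894430: f=1.494601 → u ← 2.894430 + 0.46·1.494601 = 3.581946
x=0.920000, u=3.581946: f=1.580726 → u ← 3.581946 + 0.46·1.580726 = 4.309080
x=1.380000, u=4.309080: f=1.493970 → u ← 4.309080 + 0.46·1.493970 = 4.996307
u(1.84) ≈ 4.9963

4.9963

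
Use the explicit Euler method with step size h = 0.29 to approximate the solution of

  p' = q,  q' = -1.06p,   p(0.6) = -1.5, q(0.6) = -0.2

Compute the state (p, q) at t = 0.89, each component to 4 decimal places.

-1.5580, 0.2611

Euler on (p,q): p_{n+1} = p_n + h·p', q_{n+1} = q_n + h·q'.
0.600000: (-1.500000, -0.200000); f=(-0.200000, 1.590000) → (-1.558000, 0.261100)
(p(0.89), q(0.89)) ≈ (-1.5580, 0.2611)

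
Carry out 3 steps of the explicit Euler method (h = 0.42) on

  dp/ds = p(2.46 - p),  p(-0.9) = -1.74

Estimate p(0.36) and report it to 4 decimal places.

-199.2229

Euler: p_{n+1} = p_n + h·f(s_n, p_n).
s=-0.900000, p=-1.740000: f=-7.308000 → p ← -1.740000 + 0.42·(-7.308000) = -4.809360
s=-0.480000, p=-4.809360: f=-34.960969 → p ← -4.809360 + 0.42·(-34.960969) = -19.492967
s=-0.060000, p=-19.492967: f=-427.928464 → p ← -19.492967 + 0.42·(-427.928464) = -199.222922
p(0.36) ≈ -199.2229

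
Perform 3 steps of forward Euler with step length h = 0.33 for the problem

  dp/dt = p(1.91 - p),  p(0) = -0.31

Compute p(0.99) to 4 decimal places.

-1.8938

Euler: p_{n+1} = p_n + h·f(t_n, p_n).
t=0.000000, p=-0.310000: f=-0.688200 → p ← -0.310000 + 0.33·(-0.688200) = -0.537106
t=0.330000, p=-0.537106: f=-1.314355 → p ← -0.537106 + 0.33·(-1.314355) = -0.970843
t=0.660000, p=-0.970843: f=-2.796847 → p ← -0.970843 + 0.33·(-2.796847) = -1.893803
p(0.99) ≈ -1.8938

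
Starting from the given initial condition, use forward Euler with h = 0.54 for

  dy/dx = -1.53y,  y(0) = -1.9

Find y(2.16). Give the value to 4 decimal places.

-0.0017

Euler: y_{n+1} = y_n + h·f(x_n, y_n).
x=0.000000, y=-1.900000: f=2.907000 → y ← -1.900000 + 0.54·2.907000 = -0.330220
x=0.540000, y=-0.330220: f=0.505237 → y ← -0.330220 + 0.54·0.505237 = -0.057392
x=1.080000, y=-0.057392: f=0.087810 → y ← -0.057392 + 0.54·0.087810 = -0.009975
x=1.620000, y=-0.009975: f=0.015261 → y ← -0.009975 + 0.54·0.015261 = -0.001734
y(2.16) ≈ -0.0017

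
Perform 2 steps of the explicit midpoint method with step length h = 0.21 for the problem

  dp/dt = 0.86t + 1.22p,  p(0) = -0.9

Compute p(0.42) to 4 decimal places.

Midpoint: k1 = f(t_n, p_n); k2 = f(t_n + h/2, p_n + (h/2)·k1); p_{n+1} = p_n + h·k2.
t=0.000000, p=-0.900000:
  k1 = f(0.000000, -0.900000) = -1.098000
  k2 = f(0.105000, -1.015290) = -1.148354
  p ← -0.900000 + 0.21·(-1.148354) = -1.141154
t=0.210000, p=-1.141154:
  k1 = f(0.210000, -1.141154) = -1.211608
  k2 = f(0.315000, -1.268373) = -1.276515
  p ← -1.141154 + 0.21·(-1.276515) = -1.409223
p(0.42) ≈ -1.4092

-1.4092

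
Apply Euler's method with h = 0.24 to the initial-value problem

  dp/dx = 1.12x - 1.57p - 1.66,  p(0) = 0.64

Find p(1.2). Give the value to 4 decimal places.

Euler: p_{n+1} = p_n + h·f(x_n, p_n).
x=0.000000, p=0.640000: f=-2.664800 → p ← 0.640000 + 0.24·(-2.664800) = 0.000448
x=0.240000, p=0.000448: f=-1.391903 → p ← 0.000448 + 0.24·(-1.391903) = -0.333609
x=0.480000, p=-0.333609: f=-0.598634 → p ← -0.333609 + 0.24·(-0.598634) = -0.477281
x=0.720000, p=-0.477281: f=-0.104269 → p ← -0.477281 + 0.24·(-0.104269) = -0.502306
x=0.960000, p=-0.502306: f=0.203820 → p ← -0.502306 + 0.24·0.203820 = -0.453389
p(1.2) ≈ -0.4534

-0.4534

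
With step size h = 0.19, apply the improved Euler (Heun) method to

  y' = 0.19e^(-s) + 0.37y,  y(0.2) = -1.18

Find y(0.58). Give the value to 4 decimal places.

Heun: k1 = f(s_n, y_n); k2 = f(s_n + h, y_n + h·k1); y_{n+1} = y_n + (h/2)·(k1 + k2).
s=0.200000, y=-1.180000:
  k1 = f(0.200000, -1.180000) = -0.281041
  k2 = f(0.390000, -1.233398) = -0.327716
  y ← -1.180000 + (0.19/2)·(-0.281041 + (-0.327716)) = -1.237832
s=0.390000, y=-1.237832:
  k1 = f(0.390000, -1.237832) = -0.329357
  k2 = f(0.580000, -1.300410) = -0.374771
  y ← -1.237832 + (0.19/2)·(-0.329357 + (-0.374771)) = -1.304724
y(0.58) ≈ -1.3047

-1.3047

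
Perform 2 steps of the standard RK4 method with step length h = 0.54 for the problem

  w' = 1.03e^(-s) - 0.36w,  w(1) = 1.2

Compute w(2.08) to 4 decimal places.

1.0137

RK4: k1 = f(s_n, w_n); k2 = f(s_n + h/2, w_n + (h/2)·k1); k3 = f(s_n + h/2, w_n + (h/2)·k2); k4 = f(s_n + h, w_n + h·k3); w_{n+1} = w_n + (h/6)·(k1 + 2k2 + 2k3 + k4).
s=1.000000, w=1.200000:
  k1 = f(1.000000, 1.200000) = -0.053084
  k2 = f(1.270000, 1.185667) = -0.137584
  k3 = f(1.270000, 1.162852) = -0.129370
  k4 = f(1.540000, 1.130140) = -0.186038
  w ← 1.200000 + (0.54/6)·(k1 + 2k2 + 2k3 + k4) = 1.130427
s=1.540000, w=1.130427:
  k1 = f(1.540000, 1.130427) = -0.186141
  k2 = f(1.810000, 1.080169) = -0.220297
  k3 = f(1.810000, 1.070947) = -0.216977
  k4 = f(2.080000, 1.013260) = -0.236095
  w ← 1.130427 + (0.54/6)·(k1 + 2k2 + 2k3 + k4) = 1.013717
w(2.08) ≈ 1.0137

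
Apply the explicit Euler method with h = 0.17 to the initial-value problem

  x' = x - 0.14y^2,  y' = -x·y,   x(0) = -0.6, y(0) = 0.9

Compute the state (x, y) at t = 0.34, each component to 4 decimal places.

Euler on (x,y): x_{n+1} = x_n + h·x', y_{n+1} = y_n + h·y'.
0.000000: (-0.600000, 0.900000); f=(-0.713400, 0.540000) → (-0.721278, 0.991800)
0.170000: (-0.721278, 0.991800); f=(-0.858991, 0.715364) → (-0.867307, 1.113412)
(x(0.34), y(0.34)) ≈ (-0.8673, 1.1134)

-0.8673, 1.1134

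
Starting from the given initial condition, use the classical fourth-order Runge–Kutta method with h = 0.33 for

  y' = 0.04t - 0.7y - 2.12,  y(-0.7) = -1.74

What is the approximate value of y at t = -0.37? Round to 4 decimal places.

-2.0120

RK4: k1 = f(t_n, y_n); k2 = f(t_n + h/2, y_n + (h/2)·k1); k3 = f(t_n + h/2, y_n + (h/2)·k2); k4 = f(t_n + h, y_n + h·k3); y_{n+1} = y_n + (h/6)·(k1 + 2k2 + 2k3 + k4).
t=-0.700000, y=-1.740000:
  k1 = f(-0.700000, -1.740000) = -0.930000
  k2 = f(-0.535000, -1.893450) = -0.815985
  k3 = f(-0.535000, -1.874638) = -0.829154
  k4 = f(-0.370000, -2.013621) = -0.725265
  y ← -1.740000 + (0.33/6)·(k1 + 2k2 + 2k3 + k4) = -2.012005
y(-0.37) ≈ -2.0120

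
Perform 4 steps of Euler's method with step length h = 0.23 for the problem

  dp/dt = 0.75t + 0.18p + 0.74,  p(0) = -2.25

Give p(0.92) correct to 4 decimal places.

-1.6774

Euler: p_{n+1} = p_n + h·f(t_n, p_n).
t=0.000000, p=-2.250000: f=0.335000 → p ← -2.250000 + 0.23·0.335000 = -2.172950
t=0.230000, p=-2.172950: f=0.521369 → p ← -2.172950 + 0.23·0.521369 = -2.053035
t=0.460000, p=-2.053035: f=0.715454 → p ← -2.053035 + 0.23·0.715454 = -1.888481
t=0.690000, p=-1.888481: f=0.917573 → p ← -1.888481 + 0.23·0.917573 = -1.677439
p(0.92) ≈ -1.6774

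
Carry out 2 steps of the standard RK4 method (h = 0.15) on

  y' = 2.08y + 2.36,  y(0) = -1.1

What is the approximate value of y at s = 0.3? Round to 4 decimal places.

-1.0700

RK4: k1 = f(s_n, y_n); k2 = f(s_n + h/2, y_n + (h/2)·k1); k3 = f(s_n + h/2, y_n + (h/2)·k2); k4 = f(s_n + h, y_n + h·k3); y_{n+1} = y_n + (h/6)·(k1 + 2k2 + 2k3 + k4).
s=0.000000, y=-1.100000:
  k1 = f(0.000000, -1.100000) = 0.072000
  k2 = f(0.075000, -1.094600) = 0.083232
  k3 = f(0.075000, -1.093758) = 0.084984
  k4 = f(0.150000, -1.087252) = 0.098515
  y ← -1.100000 + (0.15/6)·(k1 + 2k2 + 2k3 + k4) = -1.087326
s=0.150000, y=-1.087326:
  k1 = f(0.150000, -1.087326) = 0.098361
  k2 = f(0.225000, -1.079949) = 0.113706
  k3 = f(0.225000, -1.078798) = 0.116099
  k4 = f(0.300000, -1.069911) = 0.134584
  y ← -1.087326 + (0.15/6)·(k1 + 2k2 + 2k3 + k4) = -1.070012
y(0.3) ≈ -1.0700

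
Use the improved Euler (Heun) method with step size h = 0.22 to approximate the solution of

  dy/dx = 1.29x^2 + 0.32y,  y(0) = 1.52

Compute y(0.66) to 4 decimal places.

2.0136

Heun: k1 = f(x_n, y_n); k2 = f(x_n + h, y_n + h·k1); y_{n+1} = y_n + (h/2)·(k1 + k2).
x=0.000000, y=1.520000:
  k1 = f(0.000000, 1.520000) = 0.486400
  k2 = f(0.220000, 1.627008) = 0.583079
  y ← 1.520000 + (0.22/2)·(0.486400 + 0.583079) = 1.637643
x=0.220000, y=1.637643:
  k1 = f(0.220000, 1.637643) = 0.586482
  k2 = f(0.440000, 1.766669) = 0.815078
  y ← 1.637643 + (0.22/2)·(0.586482 + 0.815078) = 1.791814
x=0.440000, y=1.791814:
  k1 = f(0.440000, 1.791814) = 0.823125
  k2 = f(0.660000, 1.972902) = 1.193253
  y ← 1.791814 + (0.22/2)·(0.823125 + 1.193253) = 2.013616
y(0.66) ≈ 2.0136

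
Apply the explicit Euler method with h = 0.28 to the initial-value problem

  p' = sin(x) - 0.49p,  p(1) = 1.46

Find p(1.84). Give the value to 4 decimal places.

1.6246

Euler: p_{n+1} = p_n + h·f(x_n, p_n).
x=1.000000, p=1.460000: f=0.126071 → p ← 1.460000 + 0.28·0.126071 = 1.495300
x=1.280000, p=1.495300: f=0.225319 → p ← 1.495300 + 0.28·0.225319 = 1.558389
x=1.560000, p=1.558389: f=0.236331 → p ← 1.558389 + 0.28·0.236331 = 1.624562
p(1.84) ≈ 1.6246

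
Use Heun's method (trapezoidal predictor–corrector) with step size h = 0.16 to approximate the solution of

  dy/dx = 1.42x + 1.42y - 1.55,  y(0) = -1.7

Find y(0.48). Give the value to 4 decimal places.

-4.1990

Heun: k1 = f(x_n, y_n); k2 = f(x_n + h, y_n + h·k1); y_{n+1} = y_n + (h/2)·(k1 + k2).
x=0.000000, y=-1.700000:
  k1 = f(0.000000, -1.700000) = -3.964000
  k2 = f(0.160000, -2.334240) = -4.637421
  y ← -1.700000 + (0.16/2)·(-3.964000 + (-4.637421)) = -2.388114
x=0.160000, y=-2.388114:
  k1 = f(0.160000, -2.388114) = -4.713921
  k2 = f(0.320000, -3.142341) = -5.557724
  y ← -2.388114 + (0.16/2)·(-4.713921 + (-5.557724)) = -3.209845
x=0.320000, y=-3.209845:
  k1 = f(0.320000, -3.209845) = -5.653580
  k2 = f(0.480000, -4.114418) = -6.710874
  y ← -3.209845 + (0.16/2)·(-5.653580 + (-6.710874)) = -4.199002
y(0.48) ≈ -4.1990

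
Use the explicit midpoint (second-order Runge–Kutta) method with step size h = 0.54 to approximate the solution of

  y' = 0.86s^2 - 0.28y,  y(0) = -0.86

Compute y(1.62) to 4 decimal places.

Midpoint: k1 = f(s_n, y_n); k2 = f(s_n + h/2, y_n + (h/2)·k1); y_{n+1} = y_n + h·k2.
s=0.000000, y=-0.860000:
  k1 = f(0.000000, -0.860000) = 0.240800
  k2 = f(0.270000, -0.794984) = 0.285290
  y ← -0.860000 + 0.54·0.285290 = -0.705944
s=0.540000, y=-0.705944:
  k1 = f(0.540000, -0.705944) = 0.448440
  k2 = f(0.810000, -0.584865) = 0.728008
  y ← -0.705944 + 0.54·0.728008 = -0.312819
s=1.080000, y=-0.312819:
  k1 = f(1.080000, -0.312819) = 1.090693
  k2 = f(1.350000, -0.018332) = 1.572483
  y ← -0.312819 + 0.54·1.572483 = 0.536322
y(1.62) ≈ 0.5363

0.5363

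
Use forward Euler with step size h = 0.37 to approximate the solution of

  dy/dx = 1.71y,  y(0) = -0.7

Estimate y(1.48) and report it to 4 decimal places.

Euler: y_{n+1} = y_n + h·f(x_n, y_n).
x=0.000000, y=-0.700000: f=-1.197000 → y ← -0.700000 + 0.37·(-1.197000) = -1.142890
x=0.370000, y=-1.142890: f=-1.954342 → y ← -1.142890 + 0.37·(-1.954342) = -1.865997
x=0.740000, y=-1.865997: f=-3.190854 → y ← -1.865997 + 0.37·(-3.190854) = -3.046612
x=1.110000, y=-3.046612: f=-5.209707 → y ← -3.046612 + 0.37·(-5.209707) = -4.974204
y(1.48) ≈ -4.9742

-4.9742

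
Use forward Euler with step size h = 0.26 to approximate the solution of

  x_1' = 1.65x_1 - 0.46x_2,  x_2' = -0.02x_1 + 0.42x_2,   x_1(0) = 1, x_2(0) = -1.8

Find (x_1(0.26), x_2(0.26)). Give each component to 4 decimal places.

Euler on (x_1,x_2): x_1_{n+1} = x_1_n + h·x_1', x_2_{n+1} = x_2_n + h·x_2'.
0.000000: (1.000000, -1.800000); f=(2.478000, -0.776000) → (1.644280, -2.001760)
(x_1(0.26), x_2(0.26)) ≈ (1.6443, -2.0018)

1.6443, -2.0018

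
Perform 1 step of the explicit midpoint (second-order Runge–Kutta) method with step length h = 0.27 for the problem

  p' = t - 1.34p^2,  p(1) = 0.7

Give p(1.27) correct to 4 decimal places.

Midpoint: k1 = f(t_n, p_n); k2 = f(t_n + h/2, p_n + (h/2)·k1); p_{n+1} = p_n + h·k2.
t=1.000000, p=0.700000:
  k1 = f(1.000000, 0.700000) = 0.343400
  k2 = f(1.135000, 0.746359) = 0.388551
  p ← 0.700000 + 0.27·0.388551 = 0.804909
p(1.27) ≈ 0.8049

0.8049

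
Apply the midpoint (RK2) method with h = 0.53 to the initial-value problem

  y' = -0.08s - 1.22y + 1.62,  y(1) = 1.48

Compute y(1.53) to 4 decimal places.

1.3735

Midpoint: k1 = f(s_n, y_n); k2 = f(s_n + h/2, y_n + (h/2)·k1); y_{n+1} = y_n + h·k2.
s=1.000000, y=1.480000:
  k1 = f(1.000000, 1.480000) = -0.265600
  k2 = f(1.265000, 1.409616) = -0.200932
  y ← 1.480000 + 0.53·(-0.200932) = 1.373506
y(1.53) ≈ 1.3735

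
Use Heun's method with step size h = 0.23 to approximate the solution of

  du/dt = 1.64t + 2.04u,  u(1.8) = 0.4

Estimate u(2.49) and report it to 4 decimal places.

6.4317

Heun: k1 = f(t_n, u_n); k2 = f(t_n + h, u_n + h·k1); u_{n+1} = u_n + (h/2)·(k1 + k2).
t=1.800000, u=0.400000:
  k1 = f(1.800000, 0.400000) = 3.768000
  k2 = f(2.030000, 1.266640) = 5.913146
  u ← 0.400000 + (0.23/2)·(3.768000 + 5.913146) = 1.513332
t=2.030000, u=1.513332:
  k1 = f(2.030000, 1.513332) = 6.416397
  k2 = f(2.260000, 2.989103) = 9.804170
  u ← 1.513332 + (0.23/2)·(6.416397 + 9.804170) = 3.378697
t=2.260000, u=3.378697:
  k1 = f(2.260000, 3.378697) = 10.598942
  k2 = f(2.490000, 5.816454) = 15.949165
  u ← 3.378697 + (0.23/2)·(10.598942 + 15.949165) = 6.431729
u(2.49) ≈ 6.4317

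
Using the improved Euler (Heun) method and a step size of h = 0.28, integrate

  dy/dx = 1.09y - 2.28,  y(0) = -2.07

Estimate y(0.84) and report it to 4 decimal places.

-8.1881

Heun: k1 = f(x_n, y_n); k2 = f(x_n + h, y_n + h·k1); y_{n+1} = y_n + (h/2)·(k1 + k2).
x=0.000000, y=-2.070000:
  k1 = f(0.000000, -2.070000) = -4.536300
  k2 = f(0.280000, -3.340164) = -5.920779
  y ← -2.070000 + (0.28/2)·(-4.536300 + (-5.920779)) = -3.533991
x=0.280000, y=-3.533991:
  k1 = f(0.280000, -3.533991) = -6.132050
  k2 = f(0.560000, -5.250965) = -8.003552
  y ← -3.533991 + (0.28/2)·(-6.132050 + (-8.003552)) = -5.512975
x=0.560000, y=-5.512975:
  k1 = f(0.560000, -5.512975) = -8.289143
  k2 = f(0.840000, -7.833935) = -10.818990
  y ← -5.512975 + (0.28/2)·(-8.289143 + (-10.818990)) = -8.188114
y(0.84) ≈ -8.1881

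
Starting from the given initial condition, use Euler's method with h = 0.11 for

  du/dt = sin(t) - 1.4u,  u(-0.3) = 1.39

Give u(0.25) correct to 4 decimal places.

Euler: u_{n+1} = u_n + h·f(t_n, u_n).
t=-0.300000, u=1.390000: f=-2.241520 → u ← 1.390000 + 0.11·(-2.241520) = 1.143433
t=-0.190000, u=1.143433: f=-1.789665 → u ← 1.143433 + 0.11·(-1.789665) = 0.946570
t=-0.080000, u=0.946570: f=-1.405112 → u ← 0.946570 + 0.11·(-1.405112) = 0.792007
t=0.030000, u=0.792007: f=-1.078815 → u ← 0.792007 + 0.11·(-1.078815) = 0.673338
t=0.140000, u=0.673338: f=-0.803130 → u ← 0.673338 + 0.11·(-0.803130) = 0.584993
u(0.25) ≈ 0.5850

0.5850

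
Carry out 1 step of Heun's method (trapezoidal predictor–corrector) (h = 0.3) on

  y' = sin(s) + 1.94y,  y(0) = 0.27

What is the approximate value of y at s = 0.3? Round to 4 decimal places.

Heun: k1 = f(s_n, y_n); k2 = f(s_n + h, y_n + h·k1); y_{n+1} = y_n + (h/2)·(k1 + k2).
s=0.000000, y=0.270000:
  k1 = f(0.000000, 0.270000) = 0.523800
  k2 = f(0.300000, 0.427140) = 1.124172
  y ← 0.270000 + (0.3/2)·(0.523800 + 1.124172) = 0.517196
y(0.3) ≈ 0.5172

0.5172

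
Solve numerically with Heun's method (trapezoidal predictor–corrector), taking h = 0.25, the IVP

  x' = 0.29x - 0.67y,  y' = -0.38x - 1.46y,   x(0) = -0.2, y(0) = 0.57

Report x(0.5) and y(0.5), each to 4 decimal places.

Heun on (x,y): k1 = f(t_n, state_n); k2 = f(t_n + h, state_n + h·k1); state_{n+1} = state_n + (h/2)·(k1 + k2).
0.000000: (-0.200000, 0.570000)
  k1 = (-0.439900, -0.756200)
  predictor → (-0.309975, 0.380950)
  k2 = (-0.345129, -0.438396)
  → (-0.298129, 0.420675)
0.250000: (-0.298129, 0.420675)
  k1 = (-0.368310, -0.500897)
  predictor → (-0.390206, 0.295451)
  k2 = (-0.311112, -0.283080)
  → (-0.383056, 0.322678)
(x(0.5), y(0.5)) ≈ (-0.3831, 0.3227)

-0.3831, 0.3227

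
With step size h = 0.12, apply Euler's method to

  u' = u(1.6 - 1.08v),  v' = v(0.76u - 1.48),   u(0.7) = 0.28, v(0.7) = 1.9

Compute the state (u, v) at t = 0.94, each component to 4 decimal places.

0.2604, 1.3639

Euler on (u,v): u_{n+1} = u_n + h·u', v_{n+1} = v_n + h·v'.
0.700000: (0.280000, 1.900000); f=(-0.126560, -2.407680) → (0.264813, 1.611078)
0.820000: (0.264813, 1.611078); f=(-0.037064, -2.060154) → (0.260365, 1.363860)
(u(0.94), v(0.94)) ≈ (0.2604, 1.3639)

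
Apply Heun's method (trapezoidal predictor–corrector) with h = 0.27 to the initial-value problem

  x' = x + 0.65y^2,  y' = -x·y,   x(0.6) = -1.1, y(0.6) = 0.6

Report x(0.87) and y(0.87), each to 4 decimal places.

Heun on (x,y): k1 = f(t_n, state_n); k2 = f(t_n + h, state_n + h·k1); state_{n+1} = state_n + (h/2)·(k1 + k2).
0.600000: (-1.100000, 0.600000)
  k1 = (-0.866000, 0.660000)
  predictor → (-1.333820, 0.778200)
  k2 = (-0.940183, 1.037979)
  → (-1.343835, 0.829227)
(x(0.87), y(0.87)) ≈ (-1.3438, 0.8292)

-1.3438, 0.8292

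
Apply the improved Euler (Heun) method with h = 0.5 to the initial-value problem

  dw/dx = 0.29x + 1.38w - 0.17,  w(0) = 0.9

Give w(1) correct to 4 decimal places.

Heun: k1 = f(x_n, w_n); k2 = f(x_n + h, w_n + h·k1); w_{n+1} = w_n + (h/2)·(k1 + k2).
x=0.000000, w=0.900000:
  k1 = f(0.000000, 0.900000) = 1.072000
  k2 = f(0.500000, 1.436000) = 1.956680
  w ← 0.900000 + (0.5/2)·(1.072000 + 1.956680) = 1.657170
x=0.500000, w=1.657170:
  k1 = f(0.500000, 1.657170) = 2.261895
  k2 = f(1.000000, 2.788117) = 3.967602
  w ← 1.657170 + (0.5/2)·(2.261895 + 3.967602) = 3.214544
w(1) ≈ 3.2145

3.2145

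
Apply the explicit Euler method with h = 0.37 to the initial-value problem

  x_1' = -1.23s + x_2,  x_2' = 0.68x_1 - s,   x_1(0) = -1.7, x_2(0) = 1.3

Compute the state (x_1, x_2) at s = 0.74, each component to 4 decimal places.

-1.0646, 0.4287

Euler on (x_1,x_2): x_1_{n+1} = x_1_n + h·x_1', x_2_{n+1} = x_2_n + h·x_2'.
0.000000: (-1.700000, 1.300000); f=(1.300000, -1.156000) → (-1.219000, 0.872280)
0.370000: (-1.219000, 0.872280); f=(0.417180, -1.198920) → (-1.064643, 0.428680)
(x_1(0.74), x_2(0.74)) ≈ (-1.0646, 0.4287)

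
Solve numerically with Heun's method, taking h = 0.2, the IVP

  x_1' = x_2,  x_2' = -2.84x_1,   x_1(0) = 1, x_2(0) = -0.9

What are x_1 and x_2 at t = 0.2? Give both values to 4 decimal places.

0.7632, -1.4169

Heun on (x_1,x_2): k1 = f(t_n, state_n); k2 = f(t_n + h, state_n + h·k1); state_{n+1} = state_n + (h/2)·(k1 + k2).
0.000000: (1.000000, -0.900000)
  k1 = (-0.900000, -2.840000)
  predictor → (0.820000, -1.468000)
  k2 = (-1.468000, -2.328800)
  → (0.763200, -1.416880)
(x_1(0.2), x_2(0.2)) ≈ (0.7632, -1.4169)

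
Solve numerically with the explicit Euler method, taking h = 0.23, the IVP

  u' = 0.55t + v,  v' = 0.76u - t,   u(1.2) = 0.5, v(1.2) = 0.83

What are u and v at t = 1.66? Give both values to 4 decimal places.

1.1711, 0.4598

Euler on (u,v): u_{n+1} = u_n + h·u', v_{n+1} = v_n + h·v'.
1.200000: (0.500000, 0.830000); f=(1.490000, -0.820000) → (0.842700, 0.641400)
1.430000: (0.842700, 0.641400); f=(1.427900, -0.789548) → (1.171117, 0.459804)
(u(1.66), v(1.66)) ≈ (1.1711, 0.4598)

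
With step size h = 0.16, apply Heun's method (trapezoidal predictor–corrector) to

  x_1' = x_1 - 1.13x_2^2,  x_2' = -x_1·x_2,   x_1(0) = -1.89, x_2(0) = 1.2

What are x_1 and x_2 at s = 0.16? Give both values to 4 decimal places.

Heun on (x_1,x_2): k1 = f(s_n, state_n); k2 = f(s_n + h, state_n + h·k1); state_{n+1} = state_n + (h/2)·(k1 + k2).
0.000000: (-1.890000, 1.200000)
  k1 = (-3.517200, 2.268000)
  predictor → (-2.452752, 1.562880)
  k2 = (-5.212883, 3.833357)
  → (-2.588407, 1.688109)
(x_1(0.16), x_2(0.16)) ≈ (-2.5884, 1.6881)

-2.5884, 1.6881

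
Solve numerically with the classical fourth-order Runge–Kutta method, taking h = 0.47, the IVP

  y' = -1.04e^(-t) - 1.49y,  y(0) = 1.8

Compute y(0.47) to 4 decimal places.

RK4: k1 = f(t_n, y_n); k2 = f(t_n + h/2, y_n + (h/2)·k1); k3 = f(t_n + h/2, y_n + (h/2)·k2); k4 = f(t_n + h, y_n + h·k3); y_{n+1} = y_n + (h/6)·(k1 + 2k2 + 2k3 + k4).
t=0.000000, y=1.800000:
  k1 = f(0.000000, 1.800000) = -3.722000
  k2 = f(0.235000, 0.925330) = -2.200935
  k3 = f(0.235000, 1.282780) = -2.733536
  k4 = f(0.470000, 0.515238) = -1.417707
  y ← 1.800000 + (0.47/6)·(k1 + 2k2 + 2k3 + k4) = 0.624322
y(0.47) ≈ 0.6243

0.6243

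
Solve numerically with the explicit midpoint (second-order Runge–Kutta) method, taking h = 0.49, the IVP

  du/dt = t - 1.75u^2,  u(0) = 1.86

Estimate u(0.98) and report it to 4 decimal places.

Midpoint: k1 = f(t_n, u_n); k2 = f(t_n + h/2, u_n + (h/2)·k1); u_{n+1} = u_n + h·k2.
t=0.000000, u=1.860000:
  k1 = f(0.000000, 1.860000) = -6.054300
  k2 = f(0.245000, 0.376696) = -0.003325
  u ← 1.860000 + 0.49·(-0.003325) = 1.858371
t=0.490000, u=1.858371:
  k1 = f(0.490000, 1.858371) = -5.553697
  k2 = f(0.735000, 0.497715) = 0.301490
  u ← 1.858371 + 0.49·0.301490 = 2.006101
u(0.98) ≈ 2.0061

2.0061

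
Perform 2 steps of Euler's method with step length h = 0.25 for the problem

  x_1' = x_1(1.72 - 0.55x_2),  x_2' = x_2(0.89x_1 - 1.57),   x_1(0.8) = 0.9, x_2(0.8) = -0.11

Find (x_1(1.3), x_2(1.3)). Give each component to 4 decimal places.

Euler on (x_1,x_2): x_1_{n+1} = x_1_n + h·x_1', x_2_{n+1} = x_2_n + h·x_2'.
0.800000: (0.900000, -0.110000); f=(1.602450, 0.084590) → (1.300612, -0.088853)
1.050000: (1.300612, -0.088853); f=(2.300613, 0.036648) → (1.875766, -0.079691)
(x_1(1.3), x_2(1.3)) ≈ (1.8758, -0.0797)

1.8758, -0.0797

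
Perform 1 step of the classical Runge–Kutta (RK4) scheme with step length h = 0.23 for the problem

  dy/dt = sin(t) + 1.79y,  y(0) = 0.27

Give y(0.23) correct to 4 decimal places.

RK4: k1 = f(t_n, y_n); k2 = f(t_n + h/2, y_n + (h/2)·k1); k3 = f(t_n + h/2, y_n + (h/2)·k2); k4 = f(t_n + h, y_n + h·k3); y_{n+1} = y_n + (h/6)·(k1 + 2k2 + 2k3 + k4).
t=0.000000, y=0.270000:
  k1 = f(0.000000, 0.270000) = 0.483300
  k2 = f(0.115000, 0.325580) = 0.697534
  k3 = f(0.115000, 0.350216) = 0.741634
  k4 = f(0.230000, 0.440576) = 1.016608
  y ← 0.270000 + (0.23/6)·(k1 + 2k2 + 2k3 + k4) = 0.437833
y(0.23) ≈ 0.4378

0.4378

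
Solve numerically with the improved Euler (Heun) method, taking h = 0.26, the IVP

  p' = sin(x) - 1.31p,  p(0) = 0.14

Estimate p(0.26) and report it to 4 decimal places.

Heun: k1 = f(x_n, p_n); k2 = f(x_n + h, p_n + h·k1); p_{n+1} = p_n + (h/2)·(k1 + k2).
x=0.000000, p=0.140000:
  k1 = f(0.000000, 0.140000) = -0.183400
  k2 = f(0.260000, 0.092316) = 0.136147
  p ← 0.140000 + (0.26/2)·(-0.183400 + 0.136147) = 0.133857
p(0.26) ≈ 0.1339

0.1339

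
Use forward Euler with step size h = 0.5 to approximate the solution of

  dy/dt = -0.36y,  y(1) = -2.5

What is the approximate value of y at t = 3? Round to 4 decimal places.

Euler: y_{n+1} = y_n + h·f(t_n, y_n).
t=1.000000, y=-2.500000: f=0.900000 → y ← -2.500000 + 0.5·0.900000 = -2.050000
t=1.500000, y=-2.050000: f=0.738000 → y ← -2.050000 + 0.5·0.738000 = -1.681000
t=2.000000, y=-1.681000: f=0.605160 → y ← -1.681000 + 0.5·0.605160 = -1.378420
t=2.500000, y=-1.378420: f=0.496231 → y ← -1.378420 + 0.5·0.496231 = -1.130304
y(3) ≈ -1.1303

-1.1303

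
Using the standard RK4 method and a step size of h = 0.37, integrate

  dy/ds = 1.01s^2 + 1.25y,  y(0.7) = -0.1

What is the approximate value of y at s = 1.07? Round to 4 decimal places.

RK4: k1 = f(s_n, y_n); k2 = f(s_n + h/2, y_n + (h/2)·k1); k3 = f(s_n + h/2, y_n + (h/2)·k2); k4 = f(s_n + h, y_n + h·k3); y_{n+1} = y_n + (h/6)·(k1 + 2k2 + 2k3 + k4).
s=0.700000, y=-0.100000:
  k1 = f(0.700000, -0.100000) = 0.369900
  k2 = f(0.885000, -0.031569) = 0.751597
  k3 = f(0.885000, 0.039045) = 0.839864
  k4 = f(1.070000, 0.210750) = 1.419786
  y ← -0.100000 + (0.37/6)·(k1 + 2k2 + 2k3 + k4) = 0.206644
y(1.07) ≈ 0.2066

0.2066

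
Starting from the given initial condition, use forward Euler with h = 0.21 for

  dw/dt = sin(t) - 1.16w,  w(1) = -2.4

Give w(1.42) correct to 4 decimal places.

-1.0430

Euler: w_{n+1} = w_n + h·f(t_n, w_n).
t=1.000000, w=-2.400000: f=3.625471 → w ← -2.400000 + 0.21·3.625471 = -1.638651
t=1.210000, w=-1.638651: f=2.836451 → w ← -1.638651 + 0.21·2.836451 = -1.042996
w(1.42) ≈ -1.0430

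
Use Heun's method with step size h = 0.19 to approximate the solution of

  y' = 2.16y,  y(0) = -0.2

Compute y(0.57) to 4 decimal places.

Heun: k1 = f(s_n, y_n); k2 = f(s_n + h, y_n + h·k1); y_{n+1} = y_n + (h/2)·(k1 + k2).
s=0.000000, y=-0.200000:
  k1 = f(0.000000, -0.200000) = -0.432000
  k2 = f(0.190000, -0.282080) = -0.609293
  y ← -0.200000 + (0.19/2)·(-0.432000 + (-0.609293)) = -0.298923
s=0.190000, y=-0.298923:
  k1 = f(0.190000, -0.298923) = -0.645673
  k2 = f(0.380000, -0.421601) = -0.910658
  y ← -0.298923 + (0.19/2)·(-0.645673 + (-0.910658)) = -0.446774
s=0.380000, y=-0.446774:
  k1 = f(0.380000, -0.446774) = -0.965032
  k2 = f(0.570000, -0.630130) = -1.361082
  y ← -0.446774 + (0.19/2)·(-0.965032 + (-1.361082)) = -0.667755
y(0.57) ≈ -0.6678

-0.6678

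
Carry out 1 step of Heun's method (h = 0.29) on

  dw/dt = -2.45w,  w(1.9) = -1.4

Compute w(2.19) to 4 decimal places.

-0.7587

Heun: k1 = f(t_n, w_n); k2 = f(t_n + h, w_n + h·k1); w_{n+1} = w_n + (h/2)·(k1 + k2).
t=1.900000, w=-1.400000:
  k1 = f(1.900000, -1.400000) = 3.430000
  k2 = f(2.190000, -0.405300) = 0.992985
  w ← -1.400000 + (0.29/2)·(3.430000 + 0.992985) = -0.758667
w(2.19) ≈ -0.7587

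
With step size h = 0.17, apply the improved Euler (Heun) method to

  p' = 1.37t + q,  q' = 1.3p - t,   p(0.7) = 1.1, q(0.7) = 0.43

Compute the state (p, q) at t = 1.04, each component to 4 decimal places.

Heun on (p,q): k1 = f(t_n, state_n); k2 = f(t_n + h, state_n + h·k1); state_{n+1} = state_n + (h/2)·(k1 + k2).
0.700000: (1.100000, 0.430000)
  k1 = (1.389000, 0.730000)
  predictor → (1.336130, 0.554100)
  k2 = (1.746000, 0.866969)
  → (1.366475, 0.565742)
0.870000: (1.366475, 0.565742)
  k1 = (1.757642, 0.906418)
  predictor → (1.665274, 0.719833)
  k2 = (2.144633, 1.124856)
  → (1.698168, 0.738401)
(p(1.04), q(1.04)) ≈ (1.6982, 0.7384)

1.6982, 0.7384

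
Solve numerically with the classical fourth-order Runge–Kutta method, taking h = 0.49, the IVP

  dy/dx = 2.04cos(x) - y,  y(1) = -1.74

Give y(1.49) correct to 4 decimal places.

RK4: k1 = f(x_n, y_n); k2 = f(x_n + h/2, y_n + (h/2)·k1); k3 = f(x_n + h/2, y_n + (h/2)·k2); k4 = f(x_n + h, y_n + h·k3); y_{n+1} = y_n + (h/6)·(k1 + 2k2 + 2k3 + k4).
x=1.000000, y=-1.740000:
  k1 = f(1.000000, -1.740000) = 2.842217
  k2 = f(1.245000, -1.043657) = 1.696586
  k3 = f(1.245000, -1.324336) = 1.977266
  k4 = f(1.490000, -0.771140) = 0.935785
  y ← -1.740000 + (0.49/6)·(k1 + 2k2 + 2k3 + k4) = -0.831401
y(1.49) ≈ -0.8314

-0.8314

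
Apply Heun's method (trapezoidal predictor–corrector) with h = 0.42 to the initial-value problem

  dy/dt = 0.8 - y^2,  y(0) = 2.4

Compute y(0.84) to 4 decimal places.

Heun: k1 = f(t_n, y_n); k2 = f(t_n + h, y_n + h·k1); y_{n+1} = y_n + (h/2)·(k1 + k2).
t=0.000000, y=2.400000:
  k1 = f(0.000000, 2.400000) = -4.960000
  k2 = f(0.420000, 0.316800) = 0.699638
  y ← 2.400000 + (0.42/2)·(-4.960000 + 0.699638) = 1.505324
t=0.420000, y=1.505324:
  k1 = f(0.420000, 1.505324) = -1.466000
  k2 = f(0.840000, 0.889604) = 0.008605
  y ← 1.505324 + (0.42/2)·(-1.466000 + 0.008605) = 1.199271
y(0.84) ≈ 1.1993

1.1993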